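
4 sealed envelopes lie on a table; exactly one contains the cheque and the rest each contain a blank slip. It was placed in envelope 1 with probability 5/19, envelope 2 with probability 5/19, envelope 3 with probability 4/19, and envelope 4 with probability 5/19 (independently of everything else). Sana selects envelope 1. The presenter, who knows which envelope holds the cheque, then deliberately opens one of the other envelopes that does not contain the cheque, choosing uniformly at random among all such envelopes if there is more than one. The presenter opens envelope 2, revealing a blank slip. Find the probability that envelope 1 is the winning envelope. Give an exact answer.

Apply Bayes' rule, conditioning on where the cheque actually is.
If it is in envelope 1 (prior 5/19): the presenter has 3 equally likely choices, so probability 1/3; weight (5/19)·(1/3) = 5/57.
If it is in envelope 2 (prior 5/19): the presenter opened envelope 2, so this case is ruled out; weight (5/19)·0 = 0.
If it is in envelope 3 (prior 4/19): the presenter has 2 equally likely choices, so probability 1/2; weight (4/19)·(1/2) = 2/19.
If it is in envelope 4 (prior 5/19): the presenter has 2 equally likely choices, so probability 1/2; weight (5/19)·(1/2) = 5/38.
The weights sum to 37/114.
So P(the cheque in envelope 1 | the presenter opened envelope 2) = (5/57) / (37/114) = 10/37.

10/37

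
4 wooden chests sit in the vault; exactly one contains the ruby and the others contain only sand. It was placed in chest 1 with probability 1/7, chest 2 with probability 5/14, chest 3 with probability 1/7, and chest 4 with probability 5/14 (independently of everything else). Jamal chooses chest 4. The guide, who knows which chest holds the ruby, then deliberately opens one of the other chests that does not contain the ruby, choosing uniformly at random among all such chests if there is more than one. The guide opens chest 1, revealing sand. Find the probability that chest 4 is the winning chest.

Consider each possible location of the ruby in turn.
If it is in chest 1 (prior 1/7): the guide opened chest 1, so this case is ruled out; weight (1/7)·0 = 0.
If it is in chest 2 (prior 5/14): the guide has 2 equally likely choices, so probability 1/2; weight (5/14)·(1/2) = 5/28.
If it is in chest 3 (prior 1/7): the guide has 2 equally likely choices, so probability 1/2; weight (1/7)·(1/2) = 1/14.
If it is in chest 4 (prior 5/14): the guide has 3 equally likely choices, so probability 1/3; weight (5/14)·(1/3) = 5/42.
The weights sum to 31/84.
So P(the ruby in chest 4 | the guide opened chest 1) = (5/42) / (31/84) = 10/31.

10/31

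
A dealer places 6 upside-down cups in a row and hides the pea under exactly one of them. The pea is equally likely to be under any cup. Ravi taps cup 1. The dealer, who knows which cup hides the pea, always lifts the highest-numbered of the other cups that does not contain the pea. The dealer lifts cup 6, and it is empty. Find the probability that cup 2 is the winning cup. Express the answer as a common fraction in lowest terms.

1/5

Condition on the true location of the pea.
If it is under any of cups 1, 2, 3, 4, and 5 (prior 1/6 each): cup 6 is the highest-numbered option available, probability 1; weight (1/6)·1 = 1/6 each.
If it is under cup 6 (prior 1/6): the dealer opened cup 6, so this case is ruled out; weight (1/6)·0 = 0.
The weights sum to 5/6.
So P(the pea under cup 2 | the dealer opened cup 6) = (1/6) / (5/6) = 1/5.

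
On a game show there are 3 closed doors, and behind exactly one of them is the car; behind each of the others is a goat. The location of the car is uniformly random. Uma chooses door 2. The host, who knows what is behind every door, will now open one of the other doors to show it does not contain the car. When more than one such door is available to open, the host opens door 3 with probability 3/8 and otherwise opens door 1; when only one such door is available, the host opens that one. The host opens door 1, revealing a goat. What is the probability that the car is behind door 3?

Condition on the true location of the car.
If it is behind door 1 (prior 1/3): the host opened door 1, so this case is ruled out; weight (1/3)·0 = 0.
If it is behind door 2 (prior 1/3): door 3 is available but not opened, probability 5/8; weight (1/3)·(5/8) = 5/24.
If it is behind door 3 (prior 1/3): only door 1 is available, probability 1; weight (1/3)·1 = 1/3.
The weights sum to 13/24.
So P(the car behind door 3 | the host opened door 1) = (1/3) / (13/24) = 8/13.

8/13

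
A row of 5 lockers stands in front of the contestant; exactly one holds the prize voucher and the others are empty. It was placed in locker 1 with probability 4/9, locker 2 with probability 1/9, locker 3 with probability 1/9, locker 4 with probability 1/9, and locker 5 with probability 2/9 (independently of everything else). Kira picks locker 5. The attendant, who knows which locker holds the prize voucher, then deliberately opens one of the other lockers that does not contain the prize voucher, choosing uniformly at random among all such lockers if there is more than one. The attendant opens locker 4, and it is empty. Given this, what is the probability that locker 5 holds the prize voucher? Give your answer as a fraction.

1/5

Consider each possible location of the prize voucher in turn.
If it is in locker 1 (prior 4/9): the attendant has 3 equally likely choices, so probability 1/3; weight (4/9)·(1/3) = 4/27.
If it is in either of lockers 2 and 3 (prior 1/9 each): the attendant has 3 equally likely choices, so probability 1/3; weight (1/9)·(1/3) = 1/27 each.
If it is in locker 4 (prior 1/9): the attendant opened locker 4, so this case is ruled out; weight (1/9)·0 = 0.
If it is in locker 5 (prior 2/9): the attendant has 4 equally likely choices, so probability 1/4; weight (2/9)·(1/4) = 1/18.
The weights sum to 5/18.
So P(the prize voucher in locker 5 | the attendant opened locker 4) = (1/18) / (5/18) = 1/5.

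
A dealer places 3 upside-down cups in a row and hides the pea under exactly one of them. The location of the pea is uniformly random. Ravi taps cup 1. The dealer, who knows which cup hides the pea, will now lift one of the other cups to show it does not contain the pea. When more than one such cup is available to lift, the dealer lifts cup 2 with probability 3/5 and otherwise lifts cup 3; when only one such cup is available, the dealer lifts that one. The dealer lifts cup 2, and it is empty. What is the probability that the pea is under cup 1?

Apply Bayes' rule, conditioning on where the pea actually is.
If it is under cup 1 (prior 1/3): cup 2 is available, opened with probability 3/5; weight (1/3)·(3/5) = 1/5.
If it is under cup 2 (prior 1/3): the dealer opened cup 2, so this case is ruled out; weight (1/3)·0 = 0.
If it is under cup 3 (prior 1/3): only cup 2 is available, probability 1; weight (1/3)·1 = 1/3.
The weights sum to 8/15.
So P(the pea under cup 1 | the dealer opened cup 2) = (1/5) / (8/15) = 3/8.

3/8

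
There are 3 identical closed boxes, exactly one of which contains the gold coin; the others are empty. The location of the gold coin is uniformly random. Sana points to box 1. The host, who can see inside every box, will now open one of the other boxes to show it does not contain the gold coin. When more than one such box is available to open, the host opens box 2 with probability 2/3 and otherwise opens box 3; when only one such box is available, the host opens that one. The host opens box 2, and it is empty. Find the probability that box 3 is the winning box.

3/5

Consider each possible location of the gold coin in turn.
If it is in box 1 (prior 1/3): box 2 is available, opened with probability 2/3; weight (1/3)·(2/3) = 2/9.
If it is in box 2 (prior 1/3): the host opened box 2, so this case is ruled out; weight (1/3)·0 = 0.
If it is in box 3 (prior 1/3): only box 2 is available, probability 1; weight (1/3)·1 = 1/3.
The weights sum to 5/9.
So P(the gold coin in box 3 | the host opened box 2) = (1/3) / (5/9) = 3/5.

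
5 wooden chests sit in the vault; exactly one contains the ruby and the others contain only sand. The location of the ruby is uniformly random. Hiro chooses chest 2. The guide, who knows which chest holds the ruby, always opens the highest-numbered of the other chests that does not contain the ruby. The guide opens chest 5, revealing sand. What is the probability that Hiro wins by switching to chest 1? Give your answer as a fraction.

Condition on the true location of the ruby.
If it is in any of chests 1, 2, 3, and 4 (prior 1/5 each): chest 5 is the highest-numbered option available, probability 1; weight (1/5)·1 = 1/5 each.
If it is in chest 5 (prior 1/5): the guide opened chest 5, so this case is ruled out; weight (1/5)·0 = 0.
The weights sum to 4/5.
So P(the ruby in chest 1 | the guide opened chest 5) = (1/5) / (4/5) = 1/4.

1/4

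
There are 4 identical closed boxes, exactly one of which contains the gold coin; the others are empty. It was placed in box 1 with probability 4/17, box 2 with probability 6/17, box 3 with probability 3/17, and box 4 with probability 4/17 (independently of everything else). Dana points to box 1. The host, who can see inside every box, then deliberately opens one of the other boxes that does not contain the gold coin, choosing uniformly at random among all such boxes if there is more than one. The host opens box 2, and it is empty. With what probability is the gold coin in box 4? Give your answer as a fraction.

Consider each possible location of the gold coin in turn.
If it is in box 1 (prior 4/17): the host has 3 equally likely choices, so probability 1/3; weight (4/17)·(1/3) = 4/51.
If it is in box 2 (prior 6/17): the host opened box 2, so this case is ruled out; weight (6/17)·0 = 0.
If it is in box 3 (prior 3/17): the host has 2 equally likely choices, so probability 1/2; weight (3/17)·(1/2) = 3/34.
If it is in box 4 (prior 4/17): the host has 2 equally likely choices, so probability 1/2; weight (4/17)·(1/2) = 2/17.
The weights sum to 29/102.
So P(the gold coin in box 4 | the host opened box 2) = (2/17) / (29/102) = 12/29.

12/29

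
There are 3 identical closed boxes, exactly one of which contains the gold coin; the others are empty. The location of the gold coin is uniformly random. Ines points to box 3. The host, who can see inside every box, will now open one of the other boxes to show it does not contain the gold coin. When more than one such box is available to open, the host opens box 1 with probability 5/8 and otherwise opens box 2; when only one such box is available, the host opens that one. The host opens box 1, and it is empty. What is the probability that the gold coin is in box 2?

8/13

Consider each possible location of the gold coin in turn.
If it is in box 1 (prior 1/3): the host opened box 1, so this case is ruled out; weight (1/3)·0 = 0.
If it is in box 2 (prior 1/3): only box 1 is available, probability 1; weight (1/3)·1 = 1/3.
If it is in box 3 (prior 1/3): box 1 is available, opened with probability 5/8; weight (1/3)·(5/8) = 5/24.
The weights sum to 13/24.
So P(the gold coin in box 2 | the host opened box 1) = (1/3) / (13/24) = 8/13.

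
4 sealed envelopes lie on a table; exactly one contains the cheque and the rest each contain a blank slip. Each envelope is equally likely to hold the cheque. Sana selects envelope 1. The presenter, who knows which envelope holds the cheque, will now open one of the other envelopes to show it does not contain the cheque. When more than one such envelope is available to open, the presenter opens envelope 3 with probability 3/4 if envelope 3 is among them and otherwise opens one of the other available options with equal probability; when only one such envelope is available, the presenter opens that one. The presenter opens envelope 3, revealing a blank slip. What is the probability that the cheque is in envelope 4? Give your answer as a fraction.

Consider each possible location of the cheque in turn.
If it is in any of envelopes 1, 2, and 4 (prior 1/4 each): envelope 3 is available, opened with probability 3/4; weight (1/4)·(3/4) = 3/16 each.
If it is in envelope 3 (prior 1/4): the presenter opened envelope 3, so this case is ruled out; weight (1/4)·0 = 0.
The weights sum to 9/16.
So P(the cheque in envelope 4 | the presenter opened envelope 3) = (3/16) / (9/16) = 1/3.

1/3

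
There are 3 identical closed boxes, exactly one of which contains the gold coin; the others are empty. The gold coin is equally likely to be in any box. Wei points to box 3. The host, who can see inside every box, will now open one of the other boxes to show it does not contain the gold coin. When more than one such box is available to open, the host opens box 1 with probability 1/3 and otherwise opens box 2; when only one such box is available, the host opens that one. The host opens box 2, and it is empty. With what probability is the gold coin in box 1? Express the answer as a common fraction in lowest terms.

3/5

Condition on the true location of the gold coin.
If it is in box 1 (prior 1/3): only box 2 is available, probability 1; weight (1/3)·1 = 1/3.
If it is in box 2 (prior 1/3): the host opened box 2, so this case is ruled out; weight (1/3)·0 = 0.
If it is in box 3 (prior 1/3): box 1 is available but not opened, probability 2/3; weight (1/3)·(2/3) = 2/9.
The weights sum to 5/9.
So P(the gold coin in box 1 | the host opened box 2) = (1/3) / (5/9) = 3/5.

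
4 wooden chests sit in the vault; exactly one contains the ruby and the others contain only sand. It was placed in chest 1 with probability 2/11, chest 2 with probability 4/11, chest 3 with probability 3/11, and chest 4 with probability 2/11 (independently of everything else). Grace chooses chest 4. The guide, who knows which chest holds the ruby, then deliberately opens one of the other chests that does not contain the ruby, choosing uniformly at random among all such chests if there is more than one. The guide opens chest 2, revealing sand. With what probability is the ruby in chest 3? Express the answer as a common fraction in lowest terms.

Consider each possible location of the ruby in turn.
If it is in chest 1 (prior 2/11): the guide has 2 equally likely choices, so probability 1/2; weight (2/11)·(1/2) = 1/11.
If it is in chest 2 (prior 4/11): the guide opened chest 2, so this case is ruled out; weight (4/11)·0 = 0.
If it is in chest 3 (prior 3/11): the guide has 2 equally likely choices, so probability 1/2; weight (3/11)·(1/2) = 3/22.
If it is in chest 4 (prior 2/11): the guide has 3 equally likely choices, so probability 1/3; weight (2/11)·(1/3) = 2/33.
The weights sum to 19/66.
So P(the ruby in chest 3 | the guide opened chest 2) = (3/22) / (19/66) = 9/19.

9/19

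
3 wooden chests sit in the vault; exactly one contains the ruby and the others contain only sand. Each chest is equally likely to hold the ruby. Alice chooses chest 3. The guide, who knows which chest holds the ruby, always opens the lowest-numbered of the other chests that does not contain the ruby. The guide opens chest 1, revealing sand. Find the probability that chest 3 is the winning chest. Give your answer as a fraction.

Consider each possible location of the ruby in turn.
If it is in chest 1 (prior 1/3): the guide opened chest 1, so this case is ruled out; weight (1/3)·0 = 0.
If it is in either of chests 2 and 3 (prior 1/3 each): chest 1 is the lowest-numbered option available, probability 1; weight (1/3)·1 = 1/3 each.
The weights sum to 2/3.
So P(the ruby in chest 3 | the guide opened chest 1) = (1/3) / (2/3) = 1/2.

1/2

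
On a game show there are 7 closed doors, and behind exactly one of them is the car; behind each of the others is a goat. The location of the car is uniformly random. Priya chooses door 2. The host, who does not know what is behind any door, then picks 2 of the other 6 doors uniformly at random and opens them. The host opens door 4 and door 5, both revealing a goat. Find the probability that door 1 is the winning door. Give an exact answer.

1/5

Consider each possible location of the car in turn.
If it is behind any of doors 1, 2, 3, 6, and 7 (prior 1/7 each): the host picks exactly this set with probability 1/15 regardless, and none is the prize; weight (1/7)·(1/15) = 1/105 each.
If it is behind either of doors 4 and 5 (prior 1/7 each): that door was opened and seen not to hold the prize — ruled out; weight (1/7)·0 = 0 each.
The weights sum to 1/21.
So P(the car behind door 1 | the host opened door 4 and door 5) = (1/105) / (1/21) = 1/5.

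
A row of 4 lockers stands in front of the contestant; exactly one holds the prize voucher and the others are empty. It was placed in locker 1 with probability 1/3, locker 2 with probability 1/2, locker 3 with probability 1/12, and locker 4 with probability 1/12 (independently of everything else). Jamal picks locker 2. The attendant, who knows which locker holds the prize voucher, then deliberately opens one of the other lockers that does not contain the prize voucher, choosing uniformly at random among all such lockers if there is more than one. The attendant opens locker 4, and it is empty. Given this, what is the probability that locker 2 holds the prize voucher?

Consider each possible location of the prize voucher in turn.
If it is in locker 1 (prior 1/3): the attendant has 2 equally likely choices, so probability 1/2; weight (1/3)·(1/2) = 1/6.
If it is in locker 2 (prior 1/2): the attendant has 3 equally likely choices, so probability 1/3; weight (1/2)·(1/3) = 1/6.
If it is in locker 3 (prior 1/12): the attendant has 2 equally likely choices, so probability 1/2; weight (1/12)·(1/2) = 1/24.
If it is in locker 4 (prior 1/12): the attendant opened locker 4, so this case is ruled out; weight (1/12)·0 = 0.
The weights sum to 3/8.
So P(the prize voucher in locker 2 | the attendant opened locker 4) = (1/6) / (3/8) = 4/9.

4/9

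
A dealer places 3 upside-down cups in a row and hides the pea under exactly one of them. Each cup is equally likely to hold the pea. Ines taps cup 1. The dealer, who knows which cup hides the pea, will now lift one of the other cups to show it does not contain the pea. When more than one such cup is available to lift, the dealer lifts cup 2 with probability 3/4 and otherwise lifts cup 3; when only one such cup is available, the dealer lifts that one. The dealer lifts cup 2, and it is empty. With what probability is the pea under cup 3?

4/7

Consider each possible location of the pea in turn.
If it is under cup 1 (prior 1/3): cup 2 is available, opened with probability 3/4; weight (1/3)·(3/4) = 1/4.
If it is under cup 2 (prior 1/3): the dealer opened cup 2, so this case is ruled out; weight (1/3)·0 = 0.
If it is under cup 3 (prior 1/3): only cup 2 is available, probability 1; weight (1/3)·1 = 1/3.
The weights sum to 7/12.
So P(the pea under cup 3 | the dealer opened cup 2) = (1/3) / (7/12) = 4/7.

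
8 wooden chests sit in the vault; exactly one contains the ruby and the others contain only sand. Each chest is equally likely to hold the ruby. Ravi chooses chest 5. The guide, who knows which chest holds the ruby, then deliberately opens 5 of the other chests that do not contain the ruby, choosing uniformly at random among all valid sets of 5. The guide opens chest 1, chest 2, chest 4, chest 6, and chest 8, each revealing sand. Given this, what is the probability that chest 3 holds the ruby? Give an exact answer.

7/16

Condition on the true location of the ruby.
If it is in any of chests 1, 2, 4, 6, and 8 (prior 1/8 each): that chest was opened and seen not to hold the prize — ruled out; weight (1/8)·0 = 0 each.
If it is in either of chests 3 and 7 (prior 1/8 each): the guide has 6 equally likely choices, so probability 1/6; weight (1/8)·(1/6) = 1/48 each.
If it is in chest 5 (prior 1/8): the guide has 21 equally likely choices, so probability 1/21; weight (1/8)·(1/21) = 1/168.
The weights sum to 1/21.
So P(the ruby in chest 3 | the guide opened chest 1, chest 2, chest 4, chest 6, and chest 8) = (1/48) / (1/21) = 7/16.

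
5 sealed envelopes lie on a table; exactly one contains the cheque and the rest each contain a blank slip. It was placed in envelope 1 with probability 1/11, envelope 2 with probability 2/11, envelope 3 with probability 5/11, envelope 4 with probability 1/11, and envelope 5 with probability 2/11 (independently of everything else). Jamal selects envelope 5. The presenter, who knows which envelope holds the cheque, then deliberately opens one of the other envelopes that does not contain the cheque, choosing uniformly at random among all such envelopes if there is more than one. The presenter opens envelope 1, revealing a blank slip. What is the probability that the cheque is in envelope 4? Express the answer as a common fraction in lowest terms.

Condition on the true location of the cheque.
If it is in envelope 1 (prior 1/11): the presenter opened envelope 1, so this case is ruled out; weight (1/11)·0 = 0.
If it is in envelope 2 (prior 2/11): the presenter has 3 equally likely choices, so probability 1/3; weight (2/11)·(1/3) = 2/33.
If it is in envelope 3 (prior 5/11): the presenter has 3 equally likely choices, so probability 1/3; weight (5/11)·(1/3) = 5/33.
If it is in envelope 4 (prior 1/11): the presenter has 3 equally likely choices, so probability 1/3; weight (1/11)·(1/3) = 1/33.
If it is in envelope 5 (prior 2/11): the presenter has 4 equally likely choices, so probability 1/4; weight (2/11)·(1/4) = 1/22.
The weights sum to 19/66.
So P(the cheque in envelope 4 | the presenter opened envelope 1) = (1/33) / (19/66) = 2/19.

2/19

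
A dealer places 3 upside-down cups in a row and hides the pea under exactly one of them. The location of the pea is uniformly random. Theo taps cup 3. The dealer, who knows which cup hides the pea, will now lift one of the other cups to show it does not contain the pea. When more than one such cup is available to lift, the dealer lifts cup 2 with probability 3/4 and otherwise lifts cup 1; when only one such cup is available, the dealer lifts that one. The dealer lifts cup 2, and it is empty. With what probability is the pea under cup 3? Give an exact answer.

Condition on the true location of the pea.
If it is under cup 1 (prior 1/3): only cup 2 is available, probability 1; weight (1/3)·1 = 1/3.
If it is under cup 2 (prior 1/3): the dealer opened cup 2, so this case is ruled out; weight (1/3)·0 = 0.
If it is under cup 3 (prior 1/3): cup 2 is available, opened with probability 3/4; weight (1/3)·(3/4) = 1/4.
The weights sum to 7/12.
So P(the pea under cup 3 | the dealer opened cup 2) = (1/4) / (7/12) = 3/7.

3/7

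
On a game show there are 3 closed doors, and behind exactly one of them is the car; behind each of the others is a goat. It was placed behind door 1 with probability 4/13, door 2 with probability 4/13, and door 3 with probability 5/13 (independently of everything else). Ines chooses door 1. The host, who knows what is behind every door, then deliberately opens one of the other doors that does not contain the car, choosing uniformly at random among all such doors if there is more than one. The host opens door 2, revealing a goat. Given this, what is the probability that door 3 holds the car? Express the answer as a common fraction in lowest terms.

Apply Bayes' rule, conditioning on where the car actually is.
If it is behind door 1 (prior 4/13): the host has 2 equally likely choices, so probability 1/2; weight (4/13)·(1/2) = 2/13.
If it is behind door 2 (prior 4/13): the host opened door 2, so this case is ruled out; weight (4/13)·0 = 0.
If it is behind door 3 (prior 5/13): the host has no choice, probability 1; weight (5/13)·1 = 5/13.
The weights sum to 7/13.
So P(the car behind door 3 | the host opened door 2) = (5/13) / (7/13) = 5/7.

5/7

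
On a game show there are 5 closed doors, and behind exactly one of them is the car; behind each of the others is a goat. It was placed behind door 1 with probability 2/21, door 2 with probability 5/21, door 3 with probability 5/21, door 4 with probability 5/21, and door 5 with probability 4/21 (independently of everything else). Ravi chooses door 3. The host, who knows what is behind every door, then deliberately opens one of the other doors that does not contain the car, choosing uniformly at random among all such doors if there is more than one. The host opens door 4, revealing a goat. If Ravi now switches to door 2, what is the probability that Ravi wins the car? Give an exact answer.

20/59

Condition on the true location of the car.
If it is behind door 1 (prior 2/21): the host has 3 equally likely choices, so probability 1/3; weight (2/21)·(1/3) = 2/63.
If it is behind door 2 (prior 5/21): the host has 3 equally likely choices, so probability 1/3; weight (5/21)·(1/3) = 5/63.
If it is behind door 3 (prior 5/21): the host has 4 equally likely choices, so probability 1/4; weight (5/21)·(1/4) = 5/84.
If it is behind door 4 (prior 5/21): the host opened door 4, so this case is ruled out; weight (5/21)·0 = 0.
If it is behind door 5 (prior 4/21): the host has 3 equally likely choices, so probability 1/3; weight (4/21)·(1/3) = 4/63.
The weights sum to 59/252.
So P(the car behind door 2 | the host opened door 4) = (5/63) / (59/252) = 20/59.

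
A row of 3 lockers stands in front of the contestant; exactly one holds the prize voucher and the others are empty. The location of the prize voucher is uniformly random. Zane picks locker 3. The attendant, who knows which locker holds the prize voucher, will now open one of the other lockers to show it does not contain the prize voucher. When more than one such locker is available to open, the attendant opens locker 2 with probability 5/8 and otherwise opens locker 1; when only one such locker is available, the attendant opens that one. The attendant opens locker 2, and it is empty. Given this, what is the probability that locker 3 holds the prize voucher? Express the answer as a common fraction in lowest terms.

Consider each possible location of the prize voucher in turn.
If it is in locker 1 (prior 1/3): only locker 2 is available, probability 1; weight (1/3)·1 = 1/3.
If it is in locker 2 (prior 1/3): the attendant opened locker 2, so this case is ruled out; weight (1/3)·0 = 0.
If it is in locker 3 (prior 1/3): locker 2 is available, opened with probability 5/8; weight (1/3)·(5/8) = 5/24.
The weights sum to 13/24.
So P(the prize voucher in locker 3 | the attendant opened locker 2) = (5/24) / (13/24) = 5/13.

5/13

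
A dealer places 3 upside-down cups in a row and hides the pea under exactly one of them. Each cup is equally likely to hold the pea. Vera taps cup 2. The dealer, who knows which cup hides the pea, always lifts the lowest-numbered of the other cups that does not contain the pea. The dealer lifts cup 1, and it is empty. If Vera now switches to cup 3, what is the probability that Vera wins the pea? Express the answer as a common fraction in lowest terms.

1/2

Apply Bayes' rule, conditioning on where the pea actually is.
If it is under cup 1 (prior 1/3): the dealer opened cup 1, so this case is ruled out; weight (1/3)·0 = 0.
If it is under either of cups 2 and 3 (prior 1/3 each): cup 1 is the lowest-numbered option available, probability 1; weight (1/3)·1 = 1/3 each.
The weights sum to 2/3.
So P(the pea under cup 3 | the dealer opened cup 1) = (1/3) / (2/3) = 1/2.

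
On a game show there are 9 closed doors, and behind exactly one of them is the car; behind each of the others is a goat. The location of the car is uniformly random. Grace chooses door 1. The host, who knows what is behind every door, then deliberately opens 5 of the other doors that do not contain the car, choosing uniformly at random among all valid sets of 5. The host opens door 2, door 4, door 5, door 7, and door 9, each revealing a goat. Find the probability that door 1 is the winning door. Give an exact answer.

Consider each possible location of the car in turn.
If it is behind door 1 (prior 1/9): the host has 56 equally likely choices, so probability 1/56; weight (1/9)·(1/56) = 1/504.
If it is behind any of doors 2, 4, 5, 7, and 9 (prior 1/9 each): that door was opened and seen not to hold the prize — ruled out; weight (1/9)·0 = 0 each.
If it is behind any of doors 3, 6, and 8 (prior 1/9 each): the host has 21 equally likely choices, so probability 1/21; weight (1/9)·(1/21) = 1/189 each.
The weights sum to 1/56.
So P(the car behind door 1 | the host opened door 2, door 4, door 5, door 7, and door 9) = (1/504) / (1/56) = 1/9.

1/9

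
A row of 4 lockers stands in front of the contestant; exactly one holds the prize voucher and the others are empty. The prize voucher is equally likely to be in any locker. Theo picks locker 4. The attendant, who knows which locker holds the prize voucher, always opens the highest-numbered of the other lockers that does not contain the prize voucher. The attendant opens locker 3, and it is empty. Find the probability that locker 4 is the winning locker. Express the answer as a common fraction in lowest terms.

Consider each possible location of the prize voucher in turn.
If it is in any of lockers 1, 2, and 4 (prior 1/4 each): locker 3 is the highest-numbered option available, probability 1; weight (1/4)·1 = 1/4 each.
If it is in locker 3 (prior 1/4): the attendant opened locker 3, so this case is ruled out; weight (1/4)·0 = 0.
The weights sum to 3/4.
So P(the prize voucher in locker 4 | the attendant opened locker 3) = (1/4) / (3/4) = 1/3.

1/3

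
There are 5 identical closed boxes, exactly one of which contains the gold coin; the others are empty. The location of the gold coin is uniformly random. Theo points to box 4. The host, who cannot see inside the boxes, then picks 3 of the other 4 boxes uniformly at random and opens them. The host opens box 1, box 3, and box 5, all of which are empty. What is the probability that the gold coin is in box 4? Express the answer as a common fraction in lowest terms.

Condition on the true location of the gold coin.
If it is in any of boxes 1, 3, and 5 (prior 1/5 each): that box was opened and seen not to hold the prize — ruled out; weight (1/5)·0 = 0 each.
If it is in either of boxes 2 and 4 (prior 1/5 each): the host picks exactly this set with probability 1/4 regardless, and none is the prize; weight (1/5)·(1/4) = 1/20 each.
The weights sum to 1/10.
So P(the gold coin in box 4 | the host opened box 1, box 3, and box 5) = (1/20) / (1/10) = 1/2.

1/2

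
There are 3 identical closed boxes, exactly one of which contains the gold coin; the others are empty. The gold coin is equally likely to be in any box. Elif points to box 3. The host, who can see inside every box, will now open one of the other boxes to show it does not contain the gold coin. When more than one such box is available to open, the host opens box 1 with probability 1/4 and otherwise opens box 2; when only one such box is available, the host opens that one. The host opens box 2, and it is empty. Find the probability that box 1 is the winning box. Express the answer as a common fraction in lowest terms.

4/7

Consider each possible location of the gold coin in turn.
If it is in box 1 (prior 1/3): only box 2 is available, probability 1; weight (1/3)·1 = 1/3.
If it is in box 2 (prior 1/3): the host opened box 2, so this case is ruled out; weight (1/3)·0 = 0.
If it is in box 3 (prior 1/3): box 1 is available but not opened, probability 3/4; weight (1/3)·(3/4) = 1/4.
The weights sum to 7/12.
So P(the gold coin in box 1 | the host opened box 2) = (1/3) / (7/12) = 4/7.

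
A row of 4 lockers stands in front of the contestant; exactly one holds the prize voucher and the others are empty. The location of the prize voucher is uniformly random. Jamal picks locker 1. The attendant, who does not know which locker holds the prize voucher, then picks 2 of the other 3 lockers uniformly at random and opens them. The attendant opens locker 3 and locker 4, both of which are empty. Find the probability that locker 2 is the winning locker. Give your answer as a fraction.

Condition on the true location of the prize voucher.
If it is in either of lockers 1 and 2 (prior 1/4 each): the attendant picks exactly this set with probability 1/3 regardless, and none is the prize; weight (1/4)·(1/3) = 1/12 each.
If it is in either of lockers 3 and 4 (prior 1/4 each): that locker was opened and seen not to hold the prize — ruled out; weight (1/4)·0 = 0 each.
The weights sum to 1/6.
So P(the prize voucher in locker 2 | the attendant opened locker 3 and locker 4) = (1/12) / (1/6) = 1/2.

1/2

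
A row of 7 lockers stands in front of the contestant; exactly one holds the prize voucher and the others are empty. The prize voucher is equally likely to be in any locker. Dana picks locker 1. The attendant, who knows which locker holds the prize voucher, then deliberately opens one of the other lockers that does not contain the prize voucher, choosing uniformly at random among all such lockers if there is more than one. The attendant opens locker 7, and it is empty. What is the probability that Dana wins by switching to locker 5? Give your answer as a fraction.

Consider each possible location of the prize voucher in turn.
If it is in locker 1 (prior 1/7): the attendant has 6 equally likely choices, so probability 1/6; weight (1/7)·(1/6) = 1/42.
If it is in any of lockers 2, 3, 4, 5, and 6 (prior 1/7 each): the attendant has 5 equally likely choices, so probability 1/5; weight (1/7)·(1/5) = 1/35 each.
If it is in locker 7 (prior 1/7): the attendant opened locker 7, so this case is ruled out; weight (1/7)·0 = 0.
The weights sum to 1/6.
So P(the prize voucher in locker 5 | the attendant opened locker 7) = (1/35) / (1/6) = 6/35.

6/35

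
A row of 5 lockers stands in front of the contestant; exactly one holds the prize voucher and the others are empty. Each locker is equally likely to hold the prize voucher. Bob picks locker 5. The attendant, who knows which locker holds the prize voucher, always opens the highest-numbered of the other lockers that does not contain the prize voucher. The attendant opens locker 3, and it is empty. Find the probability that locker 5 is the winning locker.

Apply Bayes' rule, conditioning on where the prize voucher actually is.
If it is in any of lockers 1, 2, and 5 (prior 1/5 each): the attendant would have opened locker 4 instead, probability 0; weight (1/5)·0 = 0 each.
If it is in locker 3 (prior 1/5): the attendant opened locker 3, so this case is ruled out; weight (1/5)·0 = 0.
If it is in locker 4 (prior 1/5): locker 3 is the highest-numbered option available, probability 1; weight (1/5)·1 = 1/5.
The weights sum to 1/5.
So P(the prize voucher in locker 5 | the attendant opened locker 3) = 0 / (1/5) = 0.

0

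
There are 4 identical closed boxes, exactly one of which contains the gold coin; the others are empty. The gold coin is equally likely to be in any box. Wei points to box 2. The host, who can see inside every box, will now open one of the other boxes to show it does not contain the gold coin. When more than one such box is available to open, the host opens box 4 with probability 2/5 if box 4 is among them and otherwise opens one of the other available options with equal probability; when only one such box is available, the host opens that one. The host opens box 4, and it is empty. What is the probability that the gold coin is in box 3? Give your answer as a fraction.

Apply Bayes' rule, conditioning on where the gold coin actually is.
If it is in any of boxes 1, 2, and 3 (prior 1/4 each): box 4 is available, opened with probability 2/5; weight (1/4)·(2/5) = 1/10 each.
If it is in box 4 (prior 1/4): the host opened box 4, so this case is ruled out; weight (1/4)·0 = 0.
The weights sum to 3/10.
So P(the gold coin in box 3 | the host opened box 4) = (1/10) / (3/10) = 1/3.

1/3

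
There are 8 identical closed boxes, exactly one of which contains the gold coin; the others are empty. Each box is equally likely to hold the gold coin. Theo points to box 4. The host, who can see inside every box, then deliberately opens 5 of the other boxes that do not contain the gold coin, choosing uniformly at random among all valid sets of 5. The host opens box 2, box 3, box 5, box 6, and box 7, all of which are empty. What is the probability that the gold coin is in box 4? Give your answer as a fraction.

Condition on the true location of the gold coin.
If it is in either of boxes 1 and 8 (prior 1/8 each): the host has 6 equally likely choices, so probability 1/6; weight (1/8)·(1/6) = 1/48 each.
If it is in any of boxes 2, 3, 5, 6, and 7 (prior 1/8 each): that box was opened and seen not to hold the prize — ruled out; weight (1/8)·0 = 0 each.
If it is in box 4 (prior 1/8): the host has 21 equally likely choices, so probability 1/21; weight (1/8)·(1/21) = 1/168.
The weights sum to 1/21.
So P(the gold coin in box 4 | the host opened box 2, box 3, box 5, box 6, and box 7) = (1/168) / (1/21) = 1/8.

1/8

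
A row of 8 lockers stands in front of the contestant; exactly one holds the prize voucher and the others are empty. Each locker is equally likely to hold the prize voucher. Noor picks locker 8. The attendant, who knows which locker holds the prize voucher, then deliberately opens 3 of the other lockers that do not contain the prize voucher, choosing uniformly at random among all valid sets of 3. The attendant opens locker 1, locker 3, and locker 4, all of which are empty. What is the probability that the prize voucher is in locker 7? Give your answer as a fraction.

7/32

Condition on the true location of the prize voucher.
If it is in any of lockers 1, 3, and 4 (prior 1/8 each): that locker was opened and seen not to hold the prize — ruled out; weight (1/8)·0 = 0 each.
If it is in any of lockers 2, 5, 6, and 7 (prior 1/8 each): the attendant has 20 equally likely choices, so probability 1/20; weight (1/8)·(1/20) = 1/160 each.
If it is in locker 8 (prior 1/8): the attendant has 35 equally likely choices, so probability 1/35; weight (1/8)·(1/35) = 1/280.
The weights sum to 1/35.
So P(the prize voucher in locker 7 | the attendant opened locker 1, locker 3, and locker 4) = (1/160) / (1/35) = 7/32.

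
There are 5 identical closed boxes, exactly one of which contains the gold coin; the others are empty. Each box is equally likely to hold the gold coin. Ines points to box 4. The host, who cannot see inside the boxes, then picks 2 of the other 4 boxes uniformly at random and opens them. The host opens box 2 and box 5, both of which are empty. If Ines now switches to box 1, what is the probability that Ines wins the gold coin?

1/3

Because the host chose which boxes to open without knowing where the gold coin is, the choice is independent of the prize location. Learning that none of the 2 opened boxes holds the gold coin simply rules out those 2 locations and leaves the remaining 3 boxes still equally likely by symmetry.
So P(the gold coin in box 1) = 1/3.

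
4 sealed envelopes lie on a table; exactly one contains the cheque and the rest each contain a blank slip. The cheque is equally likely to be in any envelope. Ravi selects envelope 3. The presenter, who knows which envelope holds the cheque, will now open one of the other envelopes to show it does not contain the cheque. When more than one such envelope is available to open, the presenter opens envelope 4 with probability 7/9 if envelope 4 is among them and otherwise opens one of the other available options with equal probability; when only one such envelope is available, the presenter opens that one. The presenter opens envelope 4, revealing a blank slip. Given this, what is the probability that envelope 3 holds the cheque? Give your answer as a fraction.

Apply Bayes' rule, conditioning on where the cheque actually is.
If it is in any of envelopes 1, 2, and 3 (prior 1/4 each): envelope 4 is available, opened with probability 7/9; weight (1/4)·(7/9) = 7/36 each.
If it is in envelope 4 (prior 1/4): the presenter opened envelope 4, so this case is ruled out; weight (1/4)·0 = 0.
The weights sum to 7/12.
So P(the cheque in envelope 3 | the presenter opened envelope 4) = (7/36) / (7/12) = 1/3.

1/3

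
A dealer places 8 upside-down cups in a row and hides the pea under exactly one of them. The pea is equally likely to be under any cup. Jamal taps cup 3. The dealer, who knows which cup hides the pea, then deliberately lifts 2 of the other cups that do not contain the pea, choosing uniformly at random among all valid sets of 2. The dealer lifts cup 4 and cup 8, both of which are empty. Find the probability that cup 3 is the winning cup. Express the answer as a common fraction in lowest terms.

1/8

Consider each possible location of the pea in turn.
If it is under any of cups 1, 2, 5, 6, and 7 (prior 1/8 each): the dealer has 15 equally likely choices, so probability 1/15; weight (1/8)·(1/15) = 1/120 each.
If it is under cup 3 (prior 1/8): the dealer has 21 equally likely choices, so probability 1/21; weight (1/8)·(1/21) = 1/168.
If it is under either of cups 4 and 8 (prior 1/8 each): that cup was opened and seen not to hold the prize — ruled out; weight (1/8)·0 = 0 each.
The weights sum to 1/21.
So P(the pea under cup 3 | the dealer opened cup 4 and cup 8) = (1/168) / (1/21) = 1/8.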